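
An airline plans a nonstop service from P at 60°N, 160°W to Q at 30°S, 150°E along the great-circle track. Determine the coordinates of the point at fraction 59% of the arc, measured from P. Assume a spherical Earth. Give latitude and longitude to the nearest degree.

Convert each endpoint to a unit vector on the sphere (x = cos φ cos λ, y = cos φ sin λ, z = sin φ).
The central angle between the endpoints is δ = arccos(p₁·p₂) ≈ 1.726 rad (98.9°).
Interpolate at f = 0.59 with slerp weights a = sin((1−f)δ)/sin δ ≈ 0.658, b = sin(fδ)/sin δ ≈ 0.862.
p = a·p₁ + b·p₂ ≈ (-0.955, 0.261, 0.139); φ = arcsin(p_z) ≈ 7.99°, λ = atan2(p_y, p_x) ≈ 164.74°.

≈ 8°N, 165°E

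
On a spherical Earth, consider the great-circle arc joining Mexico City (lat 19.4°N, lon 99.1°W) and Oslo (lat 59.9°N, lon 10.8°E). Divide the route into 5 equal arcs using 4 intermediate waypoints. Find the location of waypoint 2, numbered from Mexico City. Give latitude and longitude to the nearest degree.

From cos δ = sin φ₁ sin φ₂ + cos φ₁ cos φ₂ cos Δλ, the central angle is δ ≈ 1.444 rad (82.7°).
Interpolate at f = 2/5 with slerp weights a = sin((1−f)δ)/sin δ ≈ 0.768, b = sin(fδ)/sin δ ≈ 0.550.
p = a·p₁ + b·p₂ ≈ (0.157, -0.664, 0.731); φ = arcsin(p_z) ≈ 47.00°, λ = atan2(p_y, p_x) ≈ -76.73°.

≈ lat 47°N, lon 77°W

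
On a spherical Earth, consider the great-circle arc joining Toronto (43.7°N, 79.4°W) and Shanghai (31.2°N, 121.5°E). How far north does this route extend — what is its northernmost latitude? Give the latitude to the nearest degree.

The great circle lies in the plane with unit normal n̂ = (p₁ × p₂)/|p₁ × p₂|.
Here n̂_z ≈ -0.226; the vertex latitude is φ_max = arccos|n̂_z| ≈ 76.9°.

≈ 77°N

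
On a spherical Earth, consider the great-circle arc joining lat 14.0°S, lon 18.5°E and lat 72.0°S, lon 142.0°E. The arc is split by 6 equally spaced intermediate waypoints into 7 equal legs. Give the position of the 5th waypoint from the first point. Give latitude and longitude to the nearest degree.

From cos δ = sin φ₁ sin φ₂ + cos φ₁ cos φ₂ cos Δλ, the central angle is δ ≈ 1.506 rad (86.3°).
Interpolate at f = 5/7 with slerp weights a = sin((1−f)δ)/sin δ ≈ 0.418, b = sin(fδ)/sin δ ≈ 0.882.
p = a·p₁ + b·p₂ ≈ (0.170, 0.296, -0.940); φ = arcsin(p_z) ≈ -70.02°, λ = atan2(p_y, p_x) ≈ 60.18°.

≈ lat 70°S, lon 60°E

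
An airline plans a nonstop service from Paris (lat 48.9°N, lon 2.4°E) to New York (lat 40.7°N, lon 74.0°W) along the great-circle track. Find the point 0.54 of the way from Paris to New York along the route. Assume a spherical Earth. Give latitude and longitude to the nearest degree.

Convert each endpoint to a unit vector on the sphere (x = cos φ cos λ, y = cos φ sin λ, z = sin φ).
The central angle between the endpoints is δ = arccos(p₁·p₂) ≈ 0.917 rad (52.5°).
Interpolate at f = 0.54 with slerp weights a = sin((1−f)δ)/sin δ ≈ 0.516, b = sin(fδ)/sin δ ≈ 0.599.
p = a·p₁ + b·p₂ ≈ (0.464, -0.422, 0.779); φ = arcsin(p_z) ≈ 51.17°, λ = atan2(p_y, p_x) ≈ -42.30°.

≈ lat 51°N, lon 42°W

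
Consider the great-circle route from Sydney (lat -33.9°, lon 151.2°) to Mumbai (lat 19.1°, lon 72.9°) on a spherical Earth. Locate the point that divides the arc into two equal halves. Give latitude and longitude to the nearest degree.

≈ lat -9°, lon 109°

Write both endpoints as unit vectors p₁, p₂ with components (cos φ cos λ, cos φ sin λ, sin φ).
The central angle between the endpoints is δ = arccos(p₁·p₂) ≈ 1.594 rad (91.3°).
Interpolate at f = 1/2 with slerp weights a = sin((1−f)δ)/sin δ ≈ 0.716, b = sin(fδ)/sin δ ≈ 0.716.
p = a·p₁ + b·p₂ ≈ (-0.322, 0.932, -0.165); φ = arcsin(p_z) ≈ -9.49°, λ = atan2(p_y, p_x) ≈ 109.03°.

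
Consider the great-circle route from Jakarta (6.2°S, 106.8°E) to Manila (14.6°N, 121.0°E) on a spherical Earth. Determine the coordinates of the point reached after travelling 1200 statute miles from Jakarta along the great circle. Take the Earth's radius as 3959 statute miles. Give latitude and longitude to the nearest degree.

≈ 8°N, 117°E

Convert each endpoint to a unit vector on the sphere (x = cos φ cos λ, y = cos φ sin λ, z = sin φ).
The central angle between the endpoints is δ = arccos(p₁·p₂) ≈ 0.438 rad (25.1°). The total great-circle distance is δ·R ≈ 0.438 × 3959 ≈ 1736 mi, so the target fraction is f = 1200/1736 ≈ 0.691.
Interpolate at f ≈ 0.691 with slerp weights a = sin((1−f)δ)/sin δ ≈ 0.318, b = sin(fδ)/sin δ ≈ 0.703.
p = a·p₁ + b·p₂ ≈ (-0.442, 0.886, 0.143); φ = arcsin(p_z) ≈ 8.22°, λ = atan2(p_y, p_x) ≈ 116.51°.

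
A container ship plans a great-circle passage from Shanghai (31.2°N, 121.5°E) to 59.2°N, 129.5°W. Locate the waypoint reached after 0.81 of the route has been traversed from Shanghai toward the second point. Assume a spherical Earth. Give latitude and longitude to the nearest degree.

≈ 64°N, 157°W

From cos δ = sin φ₁ sin φ₂ + cos φ₁ cos φ₂ cos Δλ, the central angle is δ ≈ 1.264 rad (72.4°).
Interpolate at f = 0.81 with slerp weights a = sin((1−f)δ)/sin δ ≈ 0.249, b = sin(fδ)/sin δ ≈ 0.896.
p = a·p₁ + b·p₂ ≈ (-0.403, -0.172, 0.899); φ = arcsin(p_z) ≈ 64.00°, λ = atan2(p_y, p_x) ≈ -156.90°.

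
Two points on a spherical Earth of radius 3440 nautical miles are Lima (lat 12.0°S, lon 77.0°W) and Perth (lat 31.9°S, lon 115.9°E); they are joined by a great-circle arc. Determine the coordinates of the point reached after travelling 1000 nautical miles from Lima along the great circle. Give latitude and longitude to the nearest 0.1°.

≈ lat 28.0°S, lon 81.9°W

Convert each endpoint to a unit vector on the sphere (x = cos φ cos λ, y = cos φ sin λ, z = sin φ).
The central angle between the endpoints is δ = arccos(p₁·p₂) ≈ 2.346 rad (134.4°). The total great-circle distance is δ·R ≈ 2.346 × 3440 ≈ 8069 nmi, so the target fraction is f = 1000/8069 ≈ 0.124.
Interpolate at f ≈ 0.124 with slerp weights a = sin((1−f)δ)/sin δ ≈ 1.239, b = sin(fδ)/sin δ ≈ 0.401.
p = a·p₁ + b·p₂ ≈ (0.124, -0.874, -0.470); φ = arcsin(p_z) ≈ -28.00°, λ = atan2(p_y, p_x) ≈ -81.94°.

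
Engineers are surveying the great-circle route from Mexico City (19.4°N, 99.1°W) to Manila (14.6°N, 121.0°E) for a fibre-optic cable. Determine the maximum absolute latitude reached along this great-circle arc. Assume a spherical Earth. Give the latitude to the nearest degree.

≈ 42°N

The great circle lies in the plane with unit normal n̂ = (p₁ × p₂)/|p₁ × p₂|.
Here n̂_z ≈ -0.745; the vertex latitude is φ_max = arccos|n̂_z| ≈ 41.8°.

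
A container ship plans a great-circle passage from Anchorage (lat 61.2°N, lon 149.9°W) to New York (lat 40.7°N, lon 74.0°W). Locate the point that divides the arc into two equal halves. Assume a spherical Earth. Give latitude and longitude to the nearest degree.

From cos δ = sin φ₁ sin φ₂ + cos φ₁ cos φ₂ cos Δλ, the central angle is δ ≈ 0.849 rad (48.7°).
Interpolate at f = 1/2 with slerp weights a = sin((1−f)δ)/sin δ ≈ 0.549, b = sin(fδ)/sin δ ≈ 0.549.
p = a·p₁ + b·p₂ ≈ (-0.114, -0.532, 0.839); φ = arcsin(p_z) ≈ 57.00°, λ = atan2(p_y, p_x) ≈ -102.09°.

≈ lat 57°N, lon 102°W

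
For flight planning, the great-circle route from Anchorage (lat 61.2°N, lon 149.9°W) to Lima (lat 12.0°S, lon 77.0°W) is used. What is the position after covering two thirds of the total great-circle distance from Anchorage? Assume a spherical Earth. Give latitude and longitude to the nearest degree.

≈ lat 15°N, lon 91°W

The haversine formula gives a central angle δ ≈ 1.614 rad (92.5°) between the endpoints.
Interpolate at f = 2/3 with slerp weights a = sin((1−f)δ)/sin δ ≈ 0.513, b = sin(fδ)/sin δ ≈ 0.881.
p = a·p₁ + b·p₂ ≈ (-0.020, -0.964, 0.266); φ = arcsin(p_z) ≈ 15.45°, λ = atan2(p_y, p_x) ≈ -91.19°.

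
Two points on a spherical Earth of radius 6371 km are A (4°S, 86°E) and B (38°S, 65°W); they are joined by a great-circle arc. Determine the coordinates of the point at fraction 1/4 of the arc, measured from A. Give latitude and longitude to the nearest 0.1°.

≈ (31.6°S, 67.6°E)

Write both endpoints as unit vectors p₁, p₂ with components (cos φ cos λ, cos φ sin λ, sin φ).
The central angle between the endpoints is δ = arccos(p₁·p₂) ≈ 2.271 rad (130.1°).
Interpolate at f = 1/4 with slerp weights a = sin((1−f)δ)/sin δ ≈ 1.296, b = sin(fδ)/sin δ ≈ 0.703.
p = a·p₁ + b·p₂ ≈ (0.324, 0.788, -0.524); φ = arcsin(p_z) ≈ -31.57°, λ = atan2(p_y, p_x) ≈ 67.61°.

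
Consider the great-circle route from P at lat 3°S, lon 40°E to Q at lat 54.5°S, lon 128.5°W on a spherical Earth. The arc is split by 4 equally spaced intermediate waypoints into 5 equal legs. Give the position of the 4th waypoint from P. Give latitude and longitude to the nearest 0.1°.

≈ lat 77.0°S, lon 103.1°W

Write both endpoints as unit vectors p₁, p₂ with components (cos φ cos λ, cos φ sin λ, sin φ).
The central angle between the endpoints is δ = arccos(p₁·p₂) ≈ 2.124 rad (121.7°).
Interpolate at f = 4/5 with slerp weights a = sin((1−f)δ)/sin δ ≈ 0.485, b = sin(fδ)/sin δ ≈ 1.166.
p = a·p₁ + b·p₂ ≈ (-0.051, -0.219, -0.974); φ = arcsin(p_z) ≈ -77.02°, λ = atan2(p_y, p_x) ≈ -103.06°.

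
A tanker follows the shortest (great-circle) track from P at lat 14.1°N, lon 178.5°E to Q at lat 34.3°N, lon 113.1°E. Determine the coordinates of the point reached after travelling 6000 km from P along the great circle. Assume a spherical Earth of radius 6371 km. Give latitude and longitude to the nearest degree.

Convert each endpoint to a unit vector on the sphere (x = cos φ cos λ, y = cos φ sin λ, z = sin φ).
The central angle between the endpoints is δ = arccos(p₁·p₂) ≈ 1.081 rad (61.9°). The total great-circle distance is δ·R ≈ 1.081 × 6371 ≈ 6884 km, so the target fraction is f = 6000/6884 ≈ 0.872.
Interpolate at f ≈ 0.872 with slerp weights a = sin((1−f)δ)/sin δ ≈ 0.157, b = sin(fδ)/sin δ ≈ 0.917.
p = a·p₁ + b·p₂ ≈ (-0.449, 0.700, 0.555); φ = arcsin(p_z) ≈ 33.69°, λ = atan2(p_y, p_x) ≈ 122.67°.

≈ lat 34°N, lon 123°E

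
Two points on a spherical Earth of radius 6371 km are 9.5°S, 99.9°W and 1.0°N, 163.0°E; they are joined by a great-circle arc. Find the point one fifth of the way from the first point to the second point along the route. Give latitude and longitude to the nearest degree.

≈ 9°S, 120°W

From cos δ = sin φ₁ sin φ₂ + cos φ₁ cos φ₂ cos Δλ, the central angle is δ ≈ 1.696 rad (97.2°).
Interpolate at f = 1/5 with slerp weights a = sin((1−f)δ)/sin δ ≈ 0.985, b = sin(fδ)/sin δ ≈ 0.335.
p = a·p₁ + b·p₂ ≈ (-0.488, -0.859, -0.157); φ = arcsin(p_z) ≈ -9.02°, λ = atan2(p_y, p_x) ≈ -119.59°.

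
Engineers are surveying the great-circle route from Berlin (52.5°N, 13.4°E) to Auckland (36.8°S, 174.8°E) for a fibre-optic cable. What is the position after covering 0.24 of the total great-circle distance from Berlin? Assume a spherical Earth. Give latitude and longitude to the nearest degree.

The haversine formula gives a central angle δ ≈ 2.785 rad (159.6°) between the endpoints.
Interpolate at f = 0.24 with slerp weights a = sin((1−f)δ)/sin δ ≈ 2.451, b = sin(fδ)/sin δ ≈ 1.777.
p = a·p₁ + b·p₂ ≈ (0.034, 0.475, 0.879); φ = arcsin(p_z) ≈ 61.58°, λ = atan2(p_y, p_x) ≈ 85.92°.

≈ 62°N, 86°E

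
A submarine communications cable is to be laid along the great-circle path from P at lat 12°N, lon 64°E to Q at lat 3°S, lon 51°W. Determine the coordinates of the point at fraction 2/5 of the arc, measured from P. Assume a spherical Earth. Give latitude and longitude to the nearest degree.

≈ lat 10°N, lon 17°E

From cos δ = sin φ₁ sin φ₂ + cos φ₁ cos φ₂ cos Δλ, the central angle is δ ≈ 2.008 rad (115.1°).
Interpolate at f = 2/5 with slerp weights a = sin((1−f)δ)/sin δ ≈ 1.031, b = sin(fδ)/sin δ ≈ 0.795.
p = a·p₁ + b·p₂ ≈ (0.941, 0.290, 0.173); φ = arcsin(p_z) ≈ 9.95°, λ = atan2(p_y, p_x) ≈ 17.11°.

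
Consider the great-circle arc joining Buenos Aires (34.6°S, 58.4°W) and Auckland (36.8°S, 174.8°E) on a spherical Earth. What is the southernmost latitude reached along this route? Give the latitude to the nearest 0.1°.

The great circle lies in the plane with unit normal n̂ = (p₁ × p₂)/|p₁ × p₂|.
Here n̂_z ≈ -0.529; the vertex latitude is φ_max = arccos|n̂_z| ≈ 58.1°.

≈ 58.1°S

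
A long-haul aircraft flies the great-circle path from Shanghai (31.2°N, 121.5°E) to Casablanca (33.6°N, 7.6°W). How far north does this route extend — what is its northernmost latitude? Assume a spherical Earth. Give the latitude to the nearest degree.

≈ 56°N

The great circle lies in the plane with unit normal n̂ = (p₁ × p₂)/|p₁ × p₂|.
Here n̂_z ≈ -0.560; the vertex latitude is φ_max = arccos|n̂_z| ≈ 55.9°.
Check via Clairaut: cos φ_max = |cos φ₁| · sin C = cos(31.2°)·sin(40.9°) ≈ 0.560, again giving ≈ 55.9°.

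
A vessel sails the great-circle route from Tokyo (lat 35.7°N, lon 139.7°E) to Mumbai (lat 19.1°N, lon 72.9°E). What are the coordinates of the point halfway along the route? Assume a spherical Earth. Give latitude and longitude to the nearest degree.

Convert each endpoint to a unit vector on the sphere (x = cos φ cos λ, y = cos φ sin λ, z = sin φ).
The central angle between the endpoints is δ = arccos(p₁·p₂) ≈ 1.055 rad (60.4°).
Interpolate at f = 1/2 with slerp weights a = sin((1−f)δ)/sin δ ≈ 0.579, b = sin(fδ)/sin δ ≈ 0.579.
p = a·p₁ + b·p₂ ≈ (-0.198, 0.827, 0.527); φ = arcsin(p_z) ≈ 31.80°, λ = atan2(p_y, p_x) ≈ 103.45°.

≈ lat 32°N, lon 103°E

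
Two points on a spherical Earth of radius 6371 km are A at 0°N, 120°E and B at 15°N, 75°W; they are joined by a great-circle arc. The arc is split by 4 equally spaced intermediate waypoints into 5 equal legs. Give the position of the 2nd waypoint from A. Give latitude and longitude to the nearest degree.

≈ 40°N, 174°E

Write both endpoints as unit vectors p₁, p₂ with components (cos φ cos λ, cos φ sin λ, sin φ).
The central angle between the endpoints is δ = arccos(p₁·p₂) ≈ 2.773 rad (158.9°).
Interpolate at f = 2/5 with slerp weights a = sin((1−f)δ)/sin δ ≈ 2.767, b = sin(fδ)/sin δ ≈ 2.488.
p = a·p₁ + b·p₂ ≈ (-0.761, 0.075, 0.644); φ = arcsin(p_z) ≈ 40.09°, λ = atan2(p_y, p_x) ≈ 174.41°.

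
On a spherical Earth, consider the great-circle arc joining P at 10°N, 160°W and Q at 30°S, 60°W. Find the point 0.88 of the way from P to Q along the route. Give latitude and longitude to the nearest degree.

Write both endpoints as unit vectors p₁, p₂ with components (cos φ cos λ, cos φ sin λ, sin φ).
The central angle between the endpoints is δ = arccos(p₁·p₂) ≈ 1.808 rad (103.6°).
Interpolate at f = 0.88 with slerp weights a = sin((1−f)δ)/sin δ ≈ 0.221, b = sin(fδ)/sin δ ≈ 1.029.
p = a·p₁ + b·p₂ ≈ (0.240, -0.846, -0.476); φ = arcsin(p_z) ≈ -28.41°, λ = atan2(p_y, p_x) ≈ -74.13°.

≈ 28°S, 74°W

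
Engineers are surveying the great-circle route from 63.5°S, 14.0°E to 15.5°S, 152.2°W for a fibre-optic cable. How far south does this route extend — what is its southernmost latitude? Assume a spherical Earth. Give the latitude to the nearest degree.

The great circle lies in the plane with unit normal n̂ = (p₁ × p₂)/|p₁ × p₂|.
Here n̂_z ≈ -0.104; the vertex latitude is φ_max = arccos|n̂_z| ≈ 84.0°.
Check via Clairaut: cos φ_max = |cos φ₁| · sin C = cos(63.5°)·sin(166.5°) ≈ 0.104, again giving ≈ 84.0°.

≈ 84°S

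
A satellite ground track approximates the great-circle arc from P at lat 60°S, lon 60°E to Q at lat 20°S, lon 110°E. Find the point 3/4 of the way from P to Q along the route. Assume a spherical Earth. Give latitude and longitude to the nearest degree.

≈ lat 32°S, lon 103°E

From cos δ = sin φ₁ sin φ₂ + cos φ₁ cos φ₂ cos Δλ, the central angle is δ ≈ 0.930 rad (53.3°).
Interpolate at f = 3/4 with slerp weights a = sin((1−f)δ)/sin δ ≈ 0.287, b = sin(fδ)/sin δ ≈ 0.801.
p = a·p₁ + b·p₂ ≈ (-0.186, 0.832, -0.523); φ = arcsin(p_z) ≈ -31.53°, λ = atan2(p_y, p_x) ≈ 102.58°.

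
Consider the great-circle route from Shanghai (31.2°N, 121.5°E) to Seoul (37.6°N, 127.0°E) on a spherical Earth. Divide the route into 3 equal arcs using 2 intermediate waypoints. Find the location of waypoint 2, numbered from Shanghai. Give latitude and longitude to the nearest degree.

Write both endpoints as unit vectors p₁, p₂ with components (cos φ cos λ, cos φ sin λ, sin φ).
The central angle between the endpoints is δ = arccos(p₁·p₂) ≈ 0.137 rad (7.8°).
Interpolate at f = 2/3 with slerp weights a = sin((1−f)δ)/sin δ ≈ 0.334, b = sin(fδ)/sin δ ≈ 0.668.
p = a·p₁ + b·p₂ ≈ (-0.468, 0.666, 0.581); φ = arcsin(p_z) ≈ 35.49°, λ = atan2(p_y, p_x) ≈ 125.07°.

≈ 35°N, 125°E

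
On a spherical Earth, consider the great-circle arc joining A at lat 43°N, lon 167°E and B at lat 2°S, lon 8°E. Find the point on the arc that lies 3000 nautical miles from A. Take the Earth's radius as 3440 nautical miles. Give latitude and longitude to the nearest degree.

≈ lat 67°N, lon 80°E

The haversine formula gives a central angle δ ≈ 2.355 rad (134.9°) between the endpoints. The total great-circle distance is δ·R ≈ 2.355 × 3440 ≈ 8101 nmi, so the target fraction is f = 3000/8101 ≈ 0.370.
Interpolate at f ≈ 0.370 with slerp weights a = sin((1−f)δ)/sin δ ≈ 1.407, b = sin(fδ)/sin δ ≈ 1.081.
p = a·p₁ + b·p₂ ≈ (0.068, 0.382, 0.922); φ = arcsin(p_z) ≈ 67.18°, λ = atan2(p_y, p_x) ≈ 79.95°.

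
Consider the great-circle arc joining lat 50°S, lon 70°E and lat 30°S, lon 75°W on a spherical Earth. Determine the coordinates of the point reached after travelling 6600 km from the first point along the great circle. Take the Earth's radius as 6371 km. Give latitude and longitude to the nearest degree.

Convert each endpoint to a unit vector on the sphere (x = cos φ cos λ, y = cos φ sin λ, z = sin φ).
The central angle between the endpoints is δ = arccos(p₁·p₂) ≈ 1.644 rad (94.2°). The total great-circle distance is δ·R ≈ 1.644 × 6371 ≈ 10473 km, so the target fraction is f = 6600/10473 ≈ 0.630.
Interpolate at f ≈ 0.630 with slerp weights a = sin((1−f)δ)/sin δ ≈ 0.573, b = sin(fδ)/sin δ ≈ 0.863.
p = a·p₁ + b·p₂ ≈ (0.319, -0.376, -0.870); φ = arcsin(p_z) ≈ -60.46°, λ = atan2(p_y, p_x) ≈ -49.64°.

≈ lat 60°S, lon 50°W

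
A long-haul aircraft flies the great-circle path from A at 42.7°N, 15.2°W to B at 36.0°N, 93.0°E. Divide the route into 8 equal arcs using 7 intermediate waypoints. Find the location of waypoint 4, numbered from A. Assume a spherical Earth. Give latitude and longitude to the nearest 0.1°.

≈ 54.4°N, 42.7°E

Write both endpoints as unit vectors p₁, p₂ with components (cos φ cos λ, cos φ sin λ, sin φ).
The central angle between the endpoints is δ = arccos(p₁·p₂) ≈ 1.356 rad (77.7°).
Interpolate at f = 4/8 with slerp weights a = sin((1−f)δ)/sin δ ≈ 0.642, b = sin(fδ)/sin δ ≈ 0.642.
p = a·p₁ + b·p₂ ≈ (0.428, 0.395, 0.813); φ = arcsin(p_z) ≈ 54.37°, λ = atan2(p_y, p_x) ≈ 42.69°.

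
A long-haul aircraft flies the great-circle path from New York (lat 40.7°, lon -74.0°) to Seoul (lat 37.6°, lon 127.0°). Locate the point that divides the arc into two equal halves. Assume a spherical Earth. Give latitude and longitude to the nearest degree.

From cos δ = sin φ₁ sin φ₂ + cos φ₁ cos φ₂ cos Δλ, the central angle is δ ≈ 1.734 rad (99.4°).
Interpolate at f = 1/2 with slerp weights a = sin((1−f)δ)/sin δ ≈ 0.773, b = sin(fδ)/sin δ ≈ 0.773.
p = a·p₁ + b·p₂ ≈ (-0.207, -0.074, 0.976); φ = arcsin(p_z) ≈ 77.30°, λ = atan2(p_y, p_x) ≈ -160.28°.

≈ lat 77°, lon -160°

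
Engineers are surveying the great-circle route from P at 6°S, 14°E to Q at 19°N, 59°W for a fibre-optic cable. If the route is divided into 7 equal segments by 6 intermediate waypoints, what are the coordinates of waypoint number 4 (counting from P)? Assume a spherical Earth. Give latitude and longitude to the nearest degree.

≈ 10°N, 27°W

From cos δ = sin φ₁ sin φ₂ + cos φ₁ cos φ₂ cos Δλ, the central angle is δ ≈ 1.328 rad (76.1°).
Interpolate at f = 4/7 with slerp weights a = sin((1−f)δ)/sin δ ≈ 0.555, b = sin(fδ)/sin δ ≈ 0.709.
p = a·p₁ + b·p₂ ≈ (0.881, -0.441, 0.173); φ = arcsin(p_z) ≈ 9.95°, λ = atan2(p_y, p_x) ≈ -26.59°.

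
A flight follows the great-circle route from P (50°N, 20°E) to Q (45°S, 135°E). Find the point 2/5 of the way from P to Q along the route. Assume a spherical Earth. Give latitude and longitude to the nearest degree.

Convert each endpoint to a unit vector on the sphere (x = cos φ cos λ, y = cos φ sin λ, z = sin φ).
The central angle between the endpoints is δ = arccos(p₁·p₂) ≈ 2.395 rad (137.2°).
Interpolate at f = 2/5 with slerp weights a = sin((1−f)δ)/sin δ ≈ 1.459, b = sin(fδ)/sin δ ≈ 1.204.
p = a·p₁ + b·p₂ ≈ (0.279, 0.923, 0.266); φ = arcsin(p_z) ≈ 15.43°, λ = atan2(p_y, p_x) ≈ 73.17°.

≈ (15°N, 73°E)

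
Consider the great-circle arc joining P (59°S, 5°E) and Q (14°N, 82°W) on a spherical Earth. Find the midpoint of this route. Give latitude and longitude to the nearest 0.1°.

Convert each endpoint to a unit vector on the sphere (x = cos φ cos λ, y = cos φ sin λ, z = sin φ).
The central angle between the endpoints is δ = arccos(p₁·p₂) ≈ 1.753 rad (100.4°).
Interpolate at f = 1/2 with slerp weights a = sin((1−f)δ)/sin δ ≈ 0.781, b = sin(fδ)/sin δ ≈ 0.781.
p = a·p₁ + b·p₂ ≈ (0.506, -0.716, -0.481); φ = arcsin(p_z) ≈ -28.74°, λ = atan2(p_y, p_x) ≈ -54.72°.

≈ (28.7°S, 54.7°W)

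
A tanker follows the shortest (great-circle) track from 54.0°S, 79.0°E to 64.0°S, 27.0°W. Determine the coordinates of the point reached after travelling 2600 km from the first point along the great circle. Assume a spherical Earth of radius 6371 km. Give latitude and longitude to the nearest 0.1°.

The haversine formula gives a central angle δ ≈ 0.855 rad (49.0°) between the endpoints. The total great-circle distance is δ·R ≈ 0.855 × 6371 ≈ 5448 km, so the target fraction is f = 2600/5448 ≈ 0.477.
Interpolate at f ≈ 0.477 with slerp weights a = sin((1−f)δ)/sin δ ≈ 0.573, b = sin(fδ)/sin δ ≈ 0.526.
p = a·p₁ + b·p₂ ≈ (0.270, 0.226, -0.936); φ = arcsin(p_z) ≈ -69.41°, λ = atan2(p_y, p_x) ≈ 39.95°.

≈ 69.4°S, 39.9°E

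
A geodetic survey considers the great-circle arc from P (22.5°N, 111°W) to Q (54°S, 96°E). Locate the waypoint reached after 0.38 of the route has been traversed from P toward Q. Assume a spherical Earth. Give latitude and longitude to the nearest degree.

Write both endpoints as unit vectors p₁, p₂ with components (cos φ cos λ, cos φ sin λ, sin φ).
The central angle between the endpoints is δ = arccos(p₁·p₂) ≈ 2.487 rad (142.5°).
Interpolate at f = 0.38 with slerp weights a = sin((1−f)δ)/sin δ ≈ 1.642, b = sin(fδ)/sin δ ≈ 1.332.
p = a·p₁ + b·p₂ ≈ (-0.626, -0.638, -0.449); φ = arcsin(p_z) ≈ -26.68°, λ = atan2(p_y, p_x) ≈ -134.44°.

≈ (27°S, 134°W)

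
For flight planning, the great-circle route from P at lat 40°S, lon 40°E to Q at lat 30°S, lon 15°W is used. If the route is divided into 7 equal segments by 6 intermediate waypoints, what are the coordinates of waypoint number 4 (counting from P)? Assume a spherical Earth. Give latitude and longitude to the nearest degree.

≈ lat 37°S, lon 7°E

Write both endpoints as unit vectors p₁, p₂ with components (cos φ cos λ, cos φ sin λ, sin φ).
The central angle between the endpoints is δ = arccos(p₁·p₂) ≈ 0.793 rad (45.4°).
Interpolate at f = 4/7 with slerp weights a = sin((1−f)δ)/sin δ ≈ 0.468, b = sin(fδ)/sin δ ≈ 0.614.
p = a·p₁ + b·p₂ ≈ (0.789, 0.093, -0.608); φ = arcsin(p_z) ≈ -37.44°, λ = atan2(p_y, p_x) ≈ 6.70°.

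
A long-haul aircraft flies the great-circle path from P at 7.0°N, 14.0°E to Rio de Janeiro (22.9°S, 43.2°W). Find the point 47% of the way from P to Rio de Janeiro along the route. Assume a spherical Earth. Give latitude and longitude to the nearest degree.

Write both endpoints as unit vectors p₁, p₂ with components (cos φ cos λ, cos φ sin λ, sin φ).
The central angle between the endpoints is δ = arccos(p₁·p₂) ≈ 1.106 rad (63.4°).
Interpolate at f = 0.47 with slerp weights a = sin((1−f)δ)/sin δ ≈ 0.619, b = sin(fδ)/sin δ ≈ 0.556.
p = a·p₁ + b·p₂ ≈ (0.969, -0.202, -0.141); φ = arcsin(p_z) ≈ -8.10°, λ = atan2(p_y, p_x) ≈ -11.76°.

≈ 8°S, 12°W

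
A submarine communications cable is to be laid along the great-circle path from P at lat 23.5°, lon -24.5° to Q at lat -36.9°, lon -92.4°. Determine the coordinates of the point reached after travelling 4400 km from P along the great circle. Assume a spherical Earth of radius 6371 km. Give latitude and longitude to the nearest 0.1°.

≈ lat -4.9°, lon -52.8°

Convert each endpoint to a unit vector on the sphere (x = cos φ cos λ, y = cos φ sin λ, z = sin φ).
The central angle between the endpoints is δ = arccos(p₁·p₂) ≈ 1.534 rad (87.9°). The total great-circle distance is δ·R ≈ 1.534 × 6371 ≈ 9775 km, so the target fraction is f = 4400/9775 ≈ 0.450.
Interpolate at f ≈ 0.450 with slerp weights a = sin((1−f)δ)/sin δ ≈ 0.748, b = sin(fδ)/sin δ ≈ 0.637.
p = a·p₁ + b·p₂ ≈ (0.603, -0.794, -0.085); φ = arcsin(p_z) ≈ -4.86°, λ = atan2(p_y, p_x) ≈ -52.79°.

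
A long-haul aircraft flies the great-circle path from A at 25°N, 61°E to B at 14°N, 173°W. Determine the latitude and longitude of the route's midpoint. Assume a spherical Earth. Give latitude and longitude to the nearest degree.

≈ 38°N, 128°E

Convert each endpoint to a unit vector on the sphere (x = cos φ cos λ, y = cos φ sin λ, z = sin φ).
The central angle between the endpoints is δ = arccos(p₁·p₂) ≈ 1.998 rad (114.5°).
Interpolate at f = 1/2 with slerp weights a = sin((1−f)δ)/sin δ ≈ 0.924, b = sin(fδ)/sin δ ≈ 0.924.
p = a·p₁ + b·p₂ ≈ (-0.484, 0.623, 0.614); φ = arcsin(p_z) ≈ 37.89°, λ = atan2(p_y, p_x) ≈ 127.83°.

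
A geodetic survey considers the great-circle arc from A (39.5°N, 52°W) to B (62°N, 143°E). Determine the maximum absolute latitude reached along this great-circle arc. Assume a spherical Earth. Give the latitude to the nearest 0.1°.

The great circle lies in the plane with unit normal n̂ = (p₁ × p₂)/|p₁ × p₂|.
Here n̂_z ≈ -0.096; the vertex latitude is φ_max = arccos|n̂_z| ≈ 84.5°.
Check via Clairaut: cos φ_max = |cos φ₁| · sin C = cos(39.5°)·sin(7.1°) ≈ 0.096, again giving ≈ 84.5°.

≈ 84.5°N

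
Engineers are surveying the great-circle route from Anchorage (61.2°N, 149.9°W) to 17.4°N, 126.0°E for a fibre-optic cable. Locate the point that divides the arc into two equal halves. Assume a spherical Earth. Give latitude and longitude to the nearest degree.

Write both endpoints as unit vectors p₁, p₂ with components (cos φ cos λ, cos φ sin λ, sin φ).
The central angle between the endpoints is δ = arccos(p₁·p₂) ≈ 1.256 rad (72.0°).
Interpolate at f = 1/2 with slerp weights a = sin((1−f)δ)/sin δ ≈ 0.618, b = sin(fδ)/sin δ ≈ 0.618.
p = a·p₁ + b·p₂ ≈ (-0.604, 0.328, 0.726); φ = arcsin(p_z) ≈ 46.58°, λ = atan2(p_y, p_x) ≈ 151.52°.

≈ 47°N, 152°E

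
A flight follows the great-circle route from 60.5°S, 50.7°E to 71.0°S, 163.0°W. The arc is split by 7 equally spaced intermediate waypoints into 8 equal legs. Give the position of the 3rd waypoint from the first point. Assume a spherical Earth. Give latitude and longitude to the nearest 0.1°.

Write both endpoints as unit vectors p₁, p₂ with components (cos φ cos λ, cos φ sin λ, sin φ).
The central angle between the endpoints is δ = arccos(p₁·p₂) ≈ 0.810 rad (46.4°).
Interpolate at f = 3/8 with slerp weights a = sin((1−f)δ)/sin δ ≈ 0.669, b = sin(fδ)/sin δ ≈ 0.413.
p = a·p₁ + b·p₂ ≈ (0.080, 0.216, -0.973); φ = arcsin(p_z) ≈ -76.69°, λ = atan2(p_y, p_x) ≈ 69.60°.

≈ 76.7°S, 69.6°E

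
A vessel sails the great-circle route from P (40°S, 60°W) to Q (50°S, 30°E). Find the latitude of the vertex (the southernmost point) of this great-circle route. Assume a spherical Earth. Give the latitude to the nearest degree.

The great circle lies in the plane with unit normal n̂ = (p₁ × p₂)/|p₁ × p₂|.
Here n̂_z ≈ +0.566; the vertex latitude is φ_max = arccos|n̂_z| ≈ 55.5°.

≈ 56°S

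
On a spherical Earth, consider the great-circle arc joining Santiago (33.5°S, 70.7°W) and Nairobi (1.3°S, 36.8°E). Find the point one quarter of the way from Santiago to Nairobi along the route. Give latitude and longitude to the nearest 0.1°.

≈ 34.5°S, 39.3°W

Convert each endpoint to a unit vector on the sphere (x = cos φ cos λ, y = cos φ sin λ, z = sin φ).
The central angle between the endpoints is δ = arccos(p₁·p₂) ≈ 1.811 rad (103.8°).
Interpolate at f = 1/4 with slerp weights a = sin((1−f)δ)/sin δ ≈ 1.007, b = sin(fδ)/sin δ ≈ 0.450.
p = a·p₁ + b·p₂ ≈ (0.638, -0.522, -0.566); φ = arcsin(p_z) ≈ -34.45°, λ = atan2(p_y, p_x) ≈ -39.31°.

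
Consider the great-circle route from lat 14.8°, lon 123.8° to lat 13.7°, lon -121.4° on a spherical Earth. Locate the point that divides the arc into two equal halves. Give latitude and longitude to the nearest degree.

The haversine formula gives a central angle δ ≈ 1.911 rad (109.5°) between the endpoints.
Interpolate at f = 1/2 with slerp weights a = sin((1−f)δ)/sin δ ≈ 0.866, b = sin(fδ)/sin δ ≈ 0.866.
p = a·p₁ + b·p₂ ≈ (-0.904, -0.022, 0.426); φ = arcsin(p_z) ≈ 25.24°, λ = atan2(p_y, p_x) ≈ -178.58°.

≈ lat 25°, lon -179°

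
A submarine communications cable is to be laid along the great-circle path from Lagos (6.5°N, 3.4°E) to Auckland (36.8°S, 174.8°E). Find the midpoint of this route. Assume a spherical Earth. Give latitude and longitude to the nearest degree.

Write both endpoints as unit vectors p₁, p₂ with components (cos φ cos λ, cos φ sin λ, sin φ).
The central angle between the endpoints is δ = arccos(p₁·p₂) ≈ 2.595 rad (148.7°).
Interpolate at f = 1/2 with slerp weights a = sin((1−f)δ)/sin δ ≈ 1.853, b = sin(fδ)/sin δ ≈ 1.853.
p = a·p₁ + b·p₂ ≈ (0.360, 0.244, -0.900); φ = arcsin(p_z) ≈ -64.22°, λ = atan2(p_y, p_x) ≈ 34.08°.

≈ 64°S, 34°E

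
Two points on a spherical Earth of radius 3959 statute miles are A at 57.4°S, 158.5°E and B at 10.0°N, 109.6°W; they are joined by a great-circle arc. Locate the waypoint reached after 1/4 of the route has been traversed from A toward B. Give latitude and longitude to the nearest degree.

The haversine formula gives a central angle δ ≈ 1.735 rad (99.4°) between the endpoints.
Interpolate at f = 1/4 with slerp weights a = sin((1−f)δ)/sin δ ≈ 0.977, b = sin(fδ)/sin δ ≈ 0.426.
p = a·p₁ + b·p₂ ≈ (-0.631, -0.202, -0.749); φ = arcsin(p_z) ≈ -48.52°, λ = atan2(p_y, p_x) ≈ -162.21°.

≈ 49°S, 162°W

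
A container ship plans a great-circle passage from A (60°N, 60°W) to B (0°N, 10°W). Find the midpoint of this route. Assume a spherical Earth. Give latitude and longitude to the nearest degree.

Write both endpoints as unit vectors p₁, p₂ with components (cos φ cos λ, cos φ sin λ, sin φ).
The central angle between the endpoints is δ = arccos(p₁·p₂) ≈ 1.244 rad (71.3°).
Interpolate at f = 1/2 with slerp weights a = sin((1−f)δ)/sin δ ≈ 0.615, b = sin(fδ)/sin δ ≈ 0.615.
p = a·p₁ + b·p₂ ≈ (0.760, -0.373, 0.533); φ = arcsin(p_z) ≈ 32.19°, λ = atan2(p_y, p_x) ≈ -26.16°.

≈ (32°N, 26°W)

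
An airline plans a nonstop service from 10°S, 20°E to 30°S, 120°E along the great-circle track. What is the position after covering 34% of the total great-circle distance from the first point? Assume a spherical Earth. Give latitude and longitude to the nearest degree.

The haversine formula gives a central angle δ ≈ 1.632 rad (93.5°) between the endpoints.
Interpolate at f = 0.34 with slerp weights a = sin((1−f)δ)/sin δ ≈ 0.882, b = sin(fδ)/sin δ ≈ 0.528.
p = a·p₁ + b·p₂ ≈ (0.588, 0.693, -0.417); φ = arcsin(p_z) ≈ -24.65°, λ = atan2(p_y, p_x) ≈ 49.69°.

≈ 25°S, 50°E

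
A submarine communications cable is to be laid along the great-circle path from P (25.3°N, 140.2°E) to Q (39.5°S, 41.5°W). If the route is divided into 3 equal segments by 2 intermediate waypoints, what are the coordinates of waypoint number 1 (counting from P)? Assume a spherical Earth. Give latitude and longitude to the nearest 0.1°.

Write both endpoints as unit vectors p₁, p₂ with components (cos φ cos λ, cos φ sin λ, sin φ).
The central angle between the endpoints is δ = arccos(p₁·p₂) ≈ 2.893 rad (165.7°).
Interpolate at f = 1/3 with slerp weights a = sin((1−f)δ)/sin δ ≈ 3.800, b = sin(fδ)/sin δ ≈ 3.333.
p = a·p₁ + b·p₂ ≈ (-0.713, 0.495, -0.496); φ = arcsin(p_z) ≈ -29.73°, λ = atan2(p_y, p_x) ≈ 145.24°.

≈ (29.7°S, 145.2°E)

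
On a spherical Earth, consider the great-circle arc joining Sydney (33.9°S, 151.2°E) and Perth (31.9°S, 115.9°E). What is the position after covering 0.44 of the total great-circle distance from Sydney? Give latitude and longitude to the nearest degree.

≈ 34°S, 135°E

The haversine formula gives a central angle δ ≈ 0.516 rad (29.6°) between the endpoints.
Interpolate at f = 0.44 with slerp weights a = sin((1−f)δ)/sin δ ≈ 0.578, b = sin(fδ)/sin δ ≈ 0.456.
p = a·p₁ + b·p₂ ≈ (-0.589, 0.579, -0.563); φ = arcsin(p_z) ≈ -34.28°, λ = atan2(p_y, p_x) ≈ 135.49°.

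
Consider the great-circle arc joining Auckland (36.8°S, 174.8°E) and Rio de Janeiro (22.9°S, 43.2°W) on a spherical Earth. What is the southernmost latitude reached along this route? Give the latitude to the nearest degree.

The great circle lies in the plane with unit normal n̂ = (p₁ × p₂)/|p₁ × p₂|.
Here n̂_z ≈ +0.484; the vertex latitude is φ_max = arccos|n̂_z| ≈ 61.0°.
Check via Clairaut: cos φ_max = |cos φ₁| · sin C = cos(36.8°)·sin(142.8°) ≈ 0.484, again giving ≈ 61.0°.

≈ 61°S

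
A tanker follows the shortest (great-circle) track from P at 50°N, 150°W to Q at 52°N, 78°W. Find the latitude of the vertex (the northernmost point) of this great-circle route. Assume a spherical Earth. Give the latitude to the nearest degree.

The great circle lies in the plane with unit normal n̂ = (p₁ × p₂)/|p₁ × p₂|.
Here n̂_z ≈ +0.547; the vertex latitude is φ_max = arccos|n̂_z| ≈ 56.8°.
Check via Clairaut: cos φ_max = |cos φ₁| · sin C = cos(50.0°)·sin(58.4°) ≈ 0.547, again giving ≈ 56.8°.

≈ 57°N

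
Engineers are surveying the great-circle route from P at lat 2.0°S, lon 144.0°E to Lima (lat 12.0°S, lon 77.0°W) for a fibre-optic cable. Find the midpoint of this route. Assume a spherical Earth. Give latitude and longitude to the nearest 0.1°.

Convert each endpoint to a unit vector on the sphere (x = cos φ cos λ, y = cos φ sin λ, z = sin φ).
The central angle between the endpoints is δ = arccos(p₁·p₂) ≈ 2.390 rad (136.9°).
Interpolate at f = 1/2 with slerp weights a = sin((1−f)δ)/sin δ ≈ 1.362, b = sin(fδ)/sin δ ≈ 1.362.
p = a·p₁ + b·p₂ ≈ (-0.802, -0.498, -0.331); φ = arcsin(p_z) ≈ -19.31°, λ = atan2(p_y, p_x) ≈ -148.15°.

≈ lat 19.3°S, lon 148.1°W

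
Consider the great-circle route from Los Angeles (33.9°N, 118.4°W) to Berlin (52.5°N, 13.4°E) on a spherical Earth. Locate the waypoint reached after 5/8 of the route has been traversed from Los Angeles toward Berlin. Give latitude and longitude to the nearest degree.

≈ (68°N, 46°W)

From cos δ = sin φ₁ sin φ₂ + cos φ₁ cos φ₂ cos Δλ, the central angle is δ ≈ 1.465 rad (83.9°).
Interpolate at f = 5/8 with slerp weights a = sin((1−f)δ)/sin δ ≈ 0.525, b = sin(fδ)/sin δ ≈ 0.797.
p = a·p₁ + b·p₂ ≈ (0.265, -0.271, 0.925); φ = arcsin(p_z) ≈ 67.74°, λ = atan2(p_y, p_x) ≈ -45.64°.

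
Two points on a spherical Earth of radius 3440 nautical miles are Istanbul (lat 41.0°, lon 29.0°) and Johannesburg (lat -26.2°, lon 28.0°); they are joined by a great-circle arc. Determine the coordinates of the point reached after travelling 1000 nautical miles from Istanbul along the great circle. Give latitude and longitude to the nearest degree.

≈ lat 24°, lon 29°

The haversine formula gives a central angle δ ≈ 1.173 rad (67.2°) between the endpoints. The total great-circle distance is δ·R ≈ 1.173 × 3440 ≈ 4035 nmi, so the target fraction is f = 1000/4035 ≈ 0.248.
Interpolate at f ≈ 0.248 with slerp weights a = sin((1−f)δ)/sin δ ≈ 0.838, b = sin(fδ)/sin δ ≈ 0.311.
p = a·p₁ + b·p₂ ≈ (0.799, 0.437, 0.412); φ = arcsin(p_z) ≈ 24.35°, λ = atan2(p_y, p_x) ≈ 28.69°.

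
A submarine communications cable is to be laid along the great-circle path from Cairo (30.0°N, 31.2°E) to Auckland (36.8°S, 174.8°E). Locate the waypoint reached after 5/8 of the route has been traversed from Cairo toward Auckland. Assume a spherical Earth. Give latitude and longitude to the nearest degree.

Convert each endpoint to a unit vector on the sphere (x = cos φ cos λ, y = cos φ sin λ, z = sin φ).
The central angle between the endpoints is δ = arccos(p₁·p₂) ≈ 2.602 rad (149.1°).
Interpolate at f = 5/8 with slerp weights a = sin((1−f)δ)/sin δ ≈ 1.610, b = sin(fδ)/sin δ ≈ 1.942.
p = a·p₁ + b·p₂ ≈ (-0.356, 0.863, -0.358); φ = arcsin(p_z) ≈ -20.98°, λ = atan2(p_y, p_x) ≈ 112.39°.

≈ 21°S, 112°E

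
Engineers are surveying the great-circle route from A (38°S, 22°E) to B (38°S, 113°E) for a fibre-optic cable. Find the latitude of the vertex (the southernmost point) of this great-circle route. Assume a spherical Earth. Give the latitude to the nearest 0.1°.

≈ 48.1°S

The great circle lies in the plane with unit normal n̂ = (p₁ × p₂)/|p₁ × p₂|.
Here n̂_z ≈ +0.668; the vertex latitude is φ_max = arccos|n̂_z| ≈ 48.1°.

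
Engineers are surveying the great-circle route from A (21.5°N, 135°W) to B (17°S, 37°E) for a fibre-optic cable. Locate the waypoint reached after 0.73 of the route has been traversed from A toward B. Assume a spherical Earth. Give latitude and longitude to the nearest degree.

≈ (9°N, 1°W)

From cos δ = sin φ₁ sin φ₂ + cos φ₁ cos φ₂ cos Δλ, the central angle is δ ≈ 2.988 rad (171.2°).
Interpolate at f = 0.73 with slerp weights a = sin((1−f)δ)/sin δ ≈ 4.726, b = sin(fδ)/sin δ ≈ 5.362.
p = a·p₁ + b·p₂ ≈ (0.986, -0.023, 0.164); φ = arcsin(p_z) ≈ 9.46°, λ = atan2(p_y, p_x) ≈ -1.34°.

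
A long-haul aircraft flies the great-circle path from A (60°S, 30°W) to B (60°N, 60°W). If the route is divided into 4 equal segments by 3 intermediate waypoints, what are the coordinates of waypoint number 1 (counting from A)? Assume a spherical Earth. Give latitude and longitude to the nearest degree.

≈ (30°S, 40°W)

Write both endpoints as unit vectors p₁, p₂ with components (cos φ cos λ, cos φ sin λ, sin φ).
The central angle between the endpoints is δ = arccos(p₁·p₂) ≈ 2.134 rad (122.2°).
Interpolate at f = 1/4 with slerp weights a = sin((1−f)δ)/sin δ ≈ 1.182, b = sin(fδ)/sin δ ≈ 0.601.
p = a·p₁ + b·p₂ ≈ (0.662, -0.556, -0.503); φ = arcsin(p_z) ≈ -30.19°, λ = atan2(p_y, p_x) ≈ -40.01°.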